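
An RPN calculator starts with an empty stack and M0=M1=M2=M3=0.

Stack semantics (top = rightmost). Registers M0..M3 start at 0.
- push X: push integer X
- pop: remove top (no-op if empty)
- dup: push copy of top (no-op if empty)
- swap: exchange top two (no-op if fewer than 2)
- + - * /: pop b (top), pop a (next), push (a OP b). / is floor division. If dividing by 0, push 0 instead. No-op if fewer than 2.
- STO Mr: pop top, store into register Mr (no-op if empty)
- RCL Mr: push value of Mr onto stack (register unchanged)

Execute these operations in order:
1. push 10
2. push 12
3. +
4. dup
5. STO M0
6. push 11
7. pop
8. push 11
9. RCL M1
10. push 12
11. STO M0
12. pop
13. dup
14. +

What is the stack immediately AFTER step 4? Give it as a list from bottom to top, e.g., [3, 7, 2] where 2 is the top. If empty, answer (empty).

After op 1 (push 10): stack=[10] mem=[0,0,0,0]
After op 2 (push 12): stack=[10,12] mem=[0,0,0,0]
After op 3 (+): stack=[22] mem=[0,0,0,0]
After op 4 (dup): stack=[22,22] mem=[0,0,0,0]

[22, 22]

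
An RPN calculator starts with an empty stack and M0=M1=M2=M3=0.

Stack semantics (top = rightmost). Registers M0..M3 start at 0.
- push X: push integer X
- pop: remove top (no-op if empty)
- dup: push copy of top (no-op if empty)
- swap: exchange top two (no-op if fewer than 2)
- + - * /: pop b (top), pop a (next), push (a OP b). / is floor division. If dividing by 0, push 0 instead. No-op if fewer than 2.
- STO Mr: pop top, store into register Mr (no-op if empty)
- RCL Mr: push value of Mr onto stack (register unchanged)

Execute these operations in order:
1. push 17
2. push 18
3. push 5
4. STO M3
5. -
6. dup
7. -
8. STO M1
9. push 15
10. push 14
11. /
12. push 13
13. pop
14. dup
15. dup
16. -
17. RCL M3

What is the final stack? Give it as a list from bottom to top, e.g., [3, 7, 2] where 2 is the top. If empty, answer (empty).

After op 1 (push 17): stack=[17] mem=[0,0,0,0]
After op 2 (push 18): stack=[17,18] mem=[0,0,0,0]
After op 3 (push 5): stack=[17,18,5] mem=[0,0,0,0]
After op 4 (STO M3): stack=[17,18] mem=[0,0,0,5]
After op 5 (-): stack=[-1] mem=[0,0,0,5]
After op 6 (dup): stack=[-1,-1] mem=[0,0,0,5]
After op 7 (-): stack=[0] mem=[0,0,0,5]
After op 8 (STO M1): stack=[empty] mem=[0,0,0,5]
After op 9 (push 15): stack=[15] mem=[0,0,0,5]
After op 10 (push 14): stack=[15,14] mem=[0,0,0,5]
After op 11 (/): stack=[1] mem=[0,0,0,5]
After op 12 (push 13): stack=[1,13] mem=[0,0,0,5]
After op 13 (pop): stack=[1] mem=[0,0,0,5]
After op 14 (dup): stack=[1,1] mem=[0,0,0,5]
After op 15 (dup): stack=[1,1,1] mem=[0,0,0,5]
After op 16 (-): stack=[1,0] mem=[0,0,0,5]
After op 17 (RCL M3): stack=[1,0,5] mem=[0,0,0,5]

Answer: [1, 0, 5]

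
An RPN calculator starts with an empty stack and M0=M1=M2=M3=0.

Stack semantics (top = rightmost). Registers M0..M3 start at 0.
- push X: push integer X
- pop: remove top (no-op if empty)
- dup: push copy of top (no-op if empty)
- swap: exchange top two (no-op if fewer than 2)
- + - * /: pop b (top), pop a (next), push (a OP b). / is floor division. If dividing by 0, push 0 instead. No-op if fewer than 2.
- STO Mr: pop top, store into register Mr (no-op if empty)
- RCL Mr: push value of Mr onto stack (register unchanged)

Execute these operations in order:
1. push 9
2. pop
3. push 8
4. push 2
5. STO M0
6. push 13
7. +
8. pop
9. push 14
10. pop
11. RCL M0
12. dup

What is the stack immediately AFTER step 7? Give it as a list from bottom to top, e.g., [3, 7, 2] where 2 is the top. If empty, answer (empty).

After op 1 (push 9): stack=[9] mem=[0,0,0,0]
After op 2 (pop): stack=[empty] mem=[0,0,0,0]
After op 3 (push 8): stack=[8] mem=[0,0,0,0]
After op 4 (push 2): stack=[8,2] mem=[0,0,0,0]
After op 5 (STO M0): stack=[8] mem=[2,0,0,0]
After op 6 (push 13): stack=[8,13] mem=[2,0,0,0]
After op 7 (+): stack=[21] mem=[2,0,0,0]

[21]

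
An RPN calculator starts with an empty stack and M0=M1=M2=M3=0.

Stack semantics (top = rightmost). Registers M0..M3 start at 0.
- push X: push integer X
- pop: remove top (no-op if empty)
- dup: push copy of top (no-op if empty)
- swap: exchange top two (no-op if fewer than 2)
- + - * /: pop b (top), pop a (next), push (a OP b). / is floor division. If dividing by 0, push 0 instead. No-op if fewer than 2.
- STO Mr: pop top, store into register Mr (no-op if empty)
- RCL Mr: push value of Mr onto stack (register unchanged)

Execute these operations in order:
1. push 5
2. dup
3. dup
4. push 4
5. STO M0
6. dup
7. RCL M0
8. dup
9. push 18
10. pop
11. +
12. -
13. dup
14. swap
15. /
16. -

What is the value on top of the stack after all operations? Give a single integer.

After op 1 (push 5): stack=[5] mem=[0,0,0,0]
After op 2 (dup): stack=[5,5] mem=[0,0,0,0]
After op 3 (dup): stack=[5,5,5] mem=[0,0,0,0]
After op 4 (push 4): stack=[5,5,5,4] mem=[0,0,0,0]
After op 5 (STO M0): stack=[5,5,5] mem=[4,0,0,0]
After op 6 (dup): stack=[5,5,5,5] mem=[4,0,0,0]
After op 7 (RCL M0): stack=[5,5,5,5,4] mem=[4,0,0,0]
After op 8 (dup): stack=[5,5,5,5,4,4] mem=[4,0,0,0]
After op 9 (push 18): stack=[5,5,5,5,4,4,18] mem=[4,0,0,0]
After op 10 (pop): stack=[5,5,5,5,4,4] mem=[4,0,0,0]
After op 11 (+): stack=[5,5,5,5,8] mem=[4,0,0,0]
After op 12 (-): stack=[5,5,5,-3] mem=[4,0,0,0]
After op 13 (dup): stack=[5,5,5,-3,-3] mem=[4,0,0,0]
After op 14 (swap): stack=[5,5,5,-3,-3] mem=[4,0,0,0]
After op 15 (/): stack=[5,5,5,1] mem=[4,0,0,0]
After op 16 (-): stack=[5,5,4] mem=[4,0,0,0]

Answer: 4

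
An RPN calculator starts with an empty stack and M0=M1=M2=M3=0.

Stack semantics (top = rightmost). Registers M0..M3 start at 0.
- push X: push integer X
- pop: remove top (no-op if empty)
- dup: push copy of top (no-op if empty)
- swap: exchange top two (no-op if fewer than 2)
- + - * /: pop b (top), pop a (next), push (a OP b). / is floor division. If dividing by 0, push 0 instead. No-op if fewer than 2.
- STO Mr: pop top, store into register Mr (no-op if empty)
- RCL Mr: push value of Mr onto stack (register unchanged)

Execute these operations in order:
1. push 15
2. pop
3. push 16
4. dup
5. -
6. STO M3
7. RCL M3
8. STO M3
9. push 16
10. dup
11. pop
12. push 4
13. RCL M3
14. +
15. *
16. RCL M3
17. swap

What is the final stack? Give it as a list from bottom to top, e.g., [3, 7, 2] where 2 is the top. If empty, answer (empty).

Answer: [0, 64]

Derivation:
After op 1 (push 15): stack=[15] mem=[0,0,0,0]
After op 2 (pop): stack=[empty] mem=[0,0,0,0]
After op 3 (push 16): stack=[16] mem=[0,0,0,0]
After op 4 (dup): stack=[16,16] mem=[0,0,0,0]
After op 5 (-): stack=[0] mem=[0,0,0,0]
After op 6 (STO M3): stack=[empty] mem=[0,0,0,0]
After op 7 (RCL M3): stack=[0] mem=[0,0,0,0]
After op 8 (STO M3): stack=[empty] mem=[0,0,0,0]
After op 9 (push 16): stack=[16] mem=[0,0,0,0]
After op 10 (dup): stack=[16,16] mem=[0,0,0,0]
After op 11 (pop): stack=[16] mem=[0,0,0,0]
After op 12 (push 4): stack=[16,4] mem=[0,0,0,0]
After op 13 (RCL M3): stack=[16,4,0] mem=[0,0,0,0]
After op 14 (+): stack=[16,4] mem=[0,0,0,0]
After op 15 (*): stack=[64] mem=[0,0,0,0]
After op 16 (RCL M3): stack=[64,0] mem=[0,0,0,0]
After op 17 (swap): stack=[0,64] mem=[0,0,0,0]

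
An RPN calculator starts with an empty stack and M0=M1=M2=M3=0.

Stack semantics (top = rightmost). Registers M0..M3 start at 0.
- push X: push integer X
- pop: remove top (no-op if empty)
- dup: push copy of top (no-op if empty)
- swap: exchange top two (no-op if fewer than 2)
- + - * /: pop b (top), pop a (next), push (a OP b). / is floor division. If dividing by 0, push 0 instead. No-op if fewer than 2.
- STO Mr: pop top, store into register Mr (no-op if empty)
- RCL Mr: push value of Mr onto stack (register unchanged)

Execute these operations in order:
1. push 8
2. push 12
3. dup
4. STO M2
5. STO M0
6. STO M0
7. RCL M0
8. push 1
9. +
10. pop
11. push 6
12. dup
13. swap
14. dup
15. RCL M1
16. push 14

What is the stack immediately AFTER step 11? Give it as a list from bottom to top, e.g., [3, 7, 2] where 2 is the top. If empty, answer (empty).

After op 1 (push 8): stack=[8] mem=[0,0,0,0]
After op 2 (push 12): stack=[8,12] mem=[0,0,0,0]
After op 3 (dup): stack=[8,12,12] mem=[0,0,0,0]
After op 4 (STO M2): stack=[8,12] mem=[0,0,12,0]
After op 5 (STO M0): stack=[8] mem=[12,0,12,0]
After op 6 (STO M0): stack=[empty] mem=[8,0,12,0]
After op 7 (RCL M0): stack=[8] mem=[8,0,12,0]
After op 8 (push 1): stack=[8,1] mem=[8,0,12,0]
After op 9 (+): stack=[9] mem=[8,0,12,0]
After op 10 (pop): stack=[empty] mem=[8,0,12,0]
After op 11 (push 6): stack=[6] mem=[8,0,12,0]

[6]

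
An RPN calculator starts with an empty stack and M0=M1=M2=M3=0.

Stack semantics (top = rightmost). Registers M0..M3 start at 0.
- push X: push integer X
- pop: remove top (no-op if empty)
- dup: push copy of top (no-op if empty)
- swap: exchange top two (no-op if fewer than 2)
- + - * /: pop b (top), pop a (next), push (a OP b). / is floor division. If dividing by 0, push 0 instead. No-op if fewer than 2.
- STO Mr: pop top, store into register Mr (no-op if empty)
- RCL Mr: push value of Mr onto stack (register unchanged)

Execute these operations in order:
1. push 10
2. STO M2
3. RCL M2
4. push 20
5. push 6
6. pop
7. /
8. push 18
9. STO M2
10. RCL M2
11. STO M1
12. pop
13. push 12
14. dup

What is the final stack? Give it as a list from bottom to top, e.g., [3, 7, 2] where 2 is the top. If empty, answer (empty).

After op 1 (push 10): stack=[10] mem=[0,0,0,0]
After op 2 (STO M2): stack=[empty] mem=[0,0,10,0]
After op 3 (RCL M2): stack=[10] mem=[0,0,10,0]
After op 4 (push 20): stack=[10,20] mem=[0,0,10,0]
After op 5 (push 6): stack=[10,20,6] mem=[0,0,10,0]
After op 6 (pop): stack=[10,20] mem=[0,0,10,0]
After op 7 (/): stack=[0] mem=[0,0,10,0]
After op 8 (push 18): stack=[0,18] mem=[0,0,10,0]
After op 9 (STO M2): stack=[0] mem=[0,0,18,0]
After op 10 (RCL M2): stack=[0,18] mem=[0,0,18,0]
After op 11 (STO M1): stack=[0] mem=[0,18,18,0]
After op 12 (pop): stack=[empty] mem=[0,18,18,0]
After op 13 (push 12): stack=[12] mem=[0,18,18,0]
After op 14 (dup): stack=[12,12] mem=[0,18,18,0]

Answer: [12, 12]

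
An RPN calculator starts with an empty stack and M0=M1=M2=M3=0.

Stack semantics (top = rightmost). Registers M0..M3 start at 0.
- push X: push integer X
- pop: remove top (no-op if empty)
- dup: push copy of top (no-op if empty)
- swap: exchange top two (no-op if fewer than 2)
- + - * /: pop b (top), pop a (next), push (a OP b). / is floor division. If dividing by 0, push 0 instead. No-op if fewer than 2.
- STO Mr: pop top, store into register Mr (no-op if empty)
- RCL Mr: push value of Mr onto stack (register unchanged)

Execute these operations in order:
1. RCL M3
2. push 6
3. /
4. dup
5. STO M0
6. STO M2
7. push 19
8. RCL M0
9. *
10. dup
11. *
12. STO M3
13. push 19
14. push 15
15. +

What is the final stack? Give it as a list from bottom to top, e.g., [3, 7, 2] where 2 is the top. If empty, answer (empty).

Answer: [34]

Derivation:
After op 1 (RCL M3): stack=[0] mem=[0,0,0,0]
After op 2 (push 6): stack=[0,6] mem=[0,0,0,0]
After op 3 (/): stack=[0] mem=[0,0,0,0]
After op 4 (dup): stack=[0,0] mem=[0,0,0,0]
After op 5 (STO M0): stack=[0] mem=[0,0,0,0]
After op 6 (STO M2): stack=[empty] mem=[0,0,0,0]
After op 7 (push 19): stack=[19] mem=[0,0,0,0]
After op 8 (RCL M0): stack=[19,0] mem=[0,0,0,0]
After op 9 (*): stack=[0] mem=[0,0,0,0]
After op 10 (dup): stack=[0,0] mem=[0,0,0,0]
After op 11 (*): stack=[0] mem=[0,0,0,0]
After op 12 (STO M3): stack=[empty] mem=[0,0,0,0]
After op 13 (push 19): stack=[19] mem=[0,0,0,0]
After op 14 (push 15): stack=[19,15] mem=[0,0,0,0]
After op 15 (+): stack=[34] mem=[0,0,0,0]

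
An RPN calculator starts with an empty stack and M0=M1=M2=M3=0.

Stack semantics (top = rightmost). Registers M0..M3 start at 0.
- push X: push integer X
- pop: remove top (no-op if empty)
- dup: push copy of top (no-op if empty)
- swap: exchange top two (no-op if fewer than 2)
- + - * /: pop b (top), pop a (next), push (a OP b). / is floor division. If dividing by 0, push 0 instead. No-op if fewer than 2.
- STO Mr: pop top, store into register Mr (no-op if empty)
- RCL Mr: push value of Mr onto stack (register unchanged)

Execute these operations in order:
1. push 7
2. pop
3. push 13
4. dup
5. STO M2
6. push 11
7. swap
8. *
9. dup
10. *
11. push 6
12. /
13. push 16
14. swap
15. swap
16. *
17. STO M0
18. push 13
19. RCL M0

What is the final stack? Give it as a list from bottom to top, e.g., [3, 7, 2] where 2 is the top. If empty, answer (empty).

After op 1 (push 7): stack=[7] mem=[0,0,0,0]
After op 2 (pop): stack=[empty] mem=[0,0,0,0]
After op 3 (push 13): stack=[13] mem=[0,0,0,0]
After op 4 (dup): stack=[13,13] mem=[0,0,0,0]
After op 5 (STO M2): stack=[13] mem=[0,0,13,0]
After op 6 (push 11): stack=[13,11] mem=[0,0,13,0]
After op 7 (swap): stack=[11,13] mem=[0,0,13,0]
After op 8 (*): stack=[143] mem=[0,0,13,0]
After op 9 (dup): stack=[143,143] mem=[0,0,13,0]
After op 10 (*): stack=[20449] mem=[0,0,13,0]
After op 11 (push 6): stack=[20449,6] mem=[0,0,13,0]
After op 12 (/): stack=[3408] mem=[0,0,13,0]
After op 13 (push 16): stack=[3408,16] mem=[0,0,13,0]
After op 14 (swap): stack=[16,3408] mem=[0,0,13,0]
After op 15 (swap): stack=[3408,16] mem=[0,0,13,0]
After op 16 (*): stack=[54528] mem=[0,0,13,0]
After op 17 (STO M0): stack=[empty] mem=[54528,0,13,0]
After op 18 (push 13): stack=[13] mem=[54528,0,13,0]
After op 19 (RCL M0): stack=[13,54528] mem=[54528,0,13,0]

Answer: [13, 54528]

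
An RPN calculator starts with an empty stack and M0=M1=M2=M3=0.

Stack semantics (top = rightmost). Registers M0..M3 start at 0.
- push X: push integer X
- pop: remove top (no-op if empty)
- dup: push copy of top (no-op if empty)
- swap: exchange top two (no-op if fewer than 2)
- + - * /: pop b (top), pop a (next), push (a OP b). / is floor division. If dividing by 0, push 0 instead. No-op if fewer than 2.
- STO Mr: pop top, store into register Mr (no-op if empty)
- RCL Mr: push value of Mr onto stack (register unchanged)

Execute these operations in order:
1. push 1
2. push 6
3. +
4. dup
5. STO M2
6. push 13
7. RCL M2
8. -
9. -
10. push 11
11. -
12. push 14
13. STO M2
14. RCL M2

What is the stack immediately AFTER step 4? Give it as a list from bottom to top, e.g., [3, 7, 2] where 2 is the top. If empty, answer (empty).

After op 1 (push 1): stack=[1] mem=[0,0,0,0]
After op 2 (push 6): stack=[1,6] mem=[0,0,0,0]
After op 3 (+): stack=[7] mem=[0,0,0,0]
After op 4 (dup): stack=[7,7] mem=[0,0,0,0]

[7, 7]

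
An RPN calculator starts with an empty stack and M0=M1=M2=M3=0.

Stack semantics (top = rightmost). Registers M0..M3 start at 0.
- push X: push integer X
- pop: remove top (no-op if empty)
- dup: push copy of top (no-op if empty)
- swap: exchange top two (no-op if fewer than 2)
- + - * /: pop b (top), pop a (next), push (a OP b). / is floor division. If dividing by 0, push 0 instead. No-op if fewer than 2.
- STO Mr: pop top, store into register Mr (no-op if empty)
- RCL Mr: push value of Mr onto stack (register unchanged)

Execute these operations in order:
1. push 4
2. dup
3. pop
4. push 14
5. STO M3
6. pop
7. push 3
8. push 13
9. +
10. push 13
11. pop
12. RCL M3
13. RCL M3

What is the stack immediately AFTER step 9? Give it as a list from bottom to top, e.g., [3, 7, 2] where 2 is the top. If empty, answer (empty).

After op 1 (push 4): stack=[4] mem=[0,0,0,0]
After op 2 (dup): stack=[4,4] mem=[0,0,0,0]
After op 3 (pop): stack=[4] mem=[0,0,0,0]
After op 4 (push 14): stack=[4,14] mem=[0,0,0,0]
After op 5 (STO M3): stack=[4] mem=[0,0,0,14]
After op 6 (pop): stack=[empty] mem=[0,0,0,14]
After op 7 (push 3): stack=[3] mem=[0,0,0,14]
After op 8 (push 13): stack=[3,13] mem=[0,0,0,14]
After op 9 (+): stack=[16] mem=[0,0,0,14]

[16]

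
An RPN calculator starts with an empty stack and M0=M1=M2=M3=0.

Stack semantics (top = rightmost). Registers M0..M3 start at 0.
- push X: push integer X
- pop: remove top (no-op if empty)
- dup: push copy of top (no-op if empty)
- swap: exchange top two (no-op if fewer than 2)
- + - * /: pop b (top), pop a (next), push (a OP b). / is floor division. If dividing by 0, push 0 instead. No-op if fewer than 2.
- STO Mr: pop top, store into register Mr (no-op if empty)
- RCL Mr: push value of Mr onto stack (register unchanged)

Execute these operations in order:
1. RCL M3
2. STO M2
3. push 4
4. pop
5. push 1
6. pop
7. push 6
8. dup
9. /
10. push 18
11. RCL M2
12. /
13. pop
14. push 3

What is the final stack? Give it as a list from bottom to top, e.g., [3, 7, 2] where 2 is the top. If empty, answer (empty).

After op 1 (RCL M3): stack=[0] mem=[0,0,0,0]
After op 2 (STO M2): stack=[empty] mem=[0,0,0,0]
After op 3 (push 4): stack=[4] mem=[0,0,0,0]
After op 4 (pop): stack=[empty] mem=[0,0,0,0]
After op 5 (push 1): stack=[1] mem=[0,0,0,0]
After op 6 (pop): stack=[empty] mem=[0,0,0,0]
After op 7 (push 6): stack=[6] mem=[0,0,0,0]
After op 8 (dup): stack=[6,6] mem=[0,0,0,0]
After op 9 (/): stack=[1] mem=[0,0,0,0]
After op 10 (push 18): stack=[1,18] mem=[0,0,0,0]
After op 11 (RCL M2): stack=[1,18,0] mem=[0,0,0,0]
After op 12 (/): stack=[1,0] mem=[0,0,0,0]
After op 13 (pop): stack=[1] mem=[0,0,0,0]
After op 14 (push 3): stack=[1,3] mem=[0,0,0,0]

Answer: [1, 3]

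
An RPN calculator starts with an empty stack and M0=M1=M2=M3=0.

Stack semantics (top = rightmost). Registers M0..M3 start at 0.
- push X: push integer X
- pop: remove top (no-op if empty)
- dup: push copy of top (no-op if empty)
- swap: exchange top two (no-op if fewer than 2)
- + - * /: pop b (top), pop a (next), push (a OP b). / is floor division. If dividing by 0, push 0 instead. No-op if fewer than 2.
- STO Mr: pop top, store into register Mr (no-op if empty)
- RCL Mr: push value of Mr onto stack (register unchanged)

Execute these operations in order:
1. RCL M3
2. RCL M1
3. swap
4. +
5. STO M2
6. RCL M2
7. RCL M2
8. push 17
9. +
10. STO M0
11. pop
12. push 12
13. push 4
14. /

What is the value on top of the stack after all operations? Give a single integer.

Answer: 3

Derivation:
After op 1 (RCL M3): stack=[0] mem=[0,0,0,0]
After op 2 (RCL M1): stack=[0,0] mem=[0,0,0,0]
After op 3 (swap): stack=[0,0] mem=[0,0,0,0]
After op 4 (+): stack=[0] mem=[0,0,0,0]
After op 5 (STO M2): stack=[empty] mem=[0,0,0,0]
After op 6 (RCL M2): stack=[0] mem=[0,0,0,0]
After op 7 (RCL M2): stack=[0,0] mem=[0,0,0,0]
After op 8 (push 17): stack=[0,0,17] mem=[0,0,0,0]
After op 9 (+): stack=[0,17] mem=[0,0,0,0]
After op 10 (STO M0): stack=[0] mem=[17,0,0,0]
After op 11 (pop): stack=[empty] mem=[17,0,0,0]
After op 12 (push 12): stack=[12] mem=[17,0,0,0]
After op 13 (push 4): stack=[12,4] mem=[17,0,0,0]
After op 14 (/): stack=[3] mem=[17,0,0,0]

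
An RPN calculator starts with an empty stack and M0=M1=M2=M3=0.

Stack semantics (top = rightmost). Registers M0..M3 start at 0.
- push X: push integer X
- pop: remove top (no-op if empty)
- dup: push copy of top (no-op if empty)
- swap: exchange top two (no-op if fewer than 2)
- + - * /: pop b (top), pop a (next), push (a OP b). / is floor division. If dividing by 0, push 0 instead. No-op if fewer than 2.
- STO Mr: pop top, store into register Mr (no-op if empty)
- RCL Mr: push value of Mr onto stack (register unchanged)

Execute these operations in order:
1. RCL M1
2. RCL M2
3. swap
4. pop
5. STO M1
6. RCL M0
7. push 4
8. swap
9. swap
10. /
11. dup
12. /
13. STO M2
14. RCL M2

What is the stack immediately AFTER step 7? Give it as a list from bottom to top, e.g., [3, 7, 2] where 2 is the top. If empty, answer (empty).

After op 1 (RCL M1): stack=[0] mem=[0,0,0,0]
After op 2 (RCL M2): stack=[0,0] mem=[0,0,0,0]
After op 3 (swap): stack=[0,0] mem=[0,0,0,0]
After op 4 (pop): stack=[0] mem=[0,0,0,0]
After op 5 (STO M1): stack=[empty] mem=[0,0,0,0]
After op 6 (RCL M0): stack=[0] mem=[0,0,0,0]
After op 7 (push 4): stack=[0,4] mem=[0,0,0,0]

[0, 4]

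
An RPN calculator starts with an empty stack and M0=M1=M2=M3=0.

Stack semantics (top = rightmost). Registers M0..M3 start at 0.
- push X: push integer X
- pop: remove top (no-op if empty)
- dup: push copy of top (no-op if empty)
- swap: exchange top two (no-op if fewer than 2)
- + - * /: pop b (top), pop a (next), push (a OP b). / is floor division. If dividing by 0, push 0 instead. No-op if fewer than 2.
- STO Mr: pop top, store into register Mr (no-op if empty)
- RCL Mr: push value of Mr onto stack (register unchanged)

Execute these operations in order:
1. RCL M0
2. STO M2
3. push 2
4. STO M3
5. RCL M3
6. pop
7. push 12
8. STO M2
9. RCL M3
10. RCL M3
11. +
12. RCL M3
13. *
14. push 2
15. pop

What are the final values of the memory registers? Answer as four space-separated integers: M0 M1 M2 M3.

Answer: 0 0 12 2

Derivation:
After op 1 (RCL M0): stack=[0] mem=[0,0,0,0]
After op 2 (STO M2): stack=[empty] mem=[0,0,0,0]
After op 3 (push 2): stack=[2] mem=[0,0,0,0]
After op 4 (STO M3): stack=[empty] mem=[0,0,0,2]
After op 5 (RCL M3): stack=[2] mem=[0,0,0,2]
After op 6 (pop): stack=[empty] mem=[0,0,0,2]
After op 7 (push 12): stack=[12] mem=[0,0,0,2]
After op 8 (STO M2): stack=[empty] mem=[0,0,12,2]
After op 9 (RCL M3): stack=[2] mem=[0,0,12,2]
After op 10 (RCL M3): stack=[2,2] mem=[0,0,12,2]
After op 11 (+): stack=[4] mem=[0,0,12,2]
After op 12 (RCL M3): stack=[4,2] mem=[0,0,12,2]
After op 13 (*): stack=[8] mem=[0,0,12,2]
After op 14 (push 2): stack=[8,2] mem=[0,0,12,2]
After op 15 (pop): stack=[8] mem=[0,0,12,2]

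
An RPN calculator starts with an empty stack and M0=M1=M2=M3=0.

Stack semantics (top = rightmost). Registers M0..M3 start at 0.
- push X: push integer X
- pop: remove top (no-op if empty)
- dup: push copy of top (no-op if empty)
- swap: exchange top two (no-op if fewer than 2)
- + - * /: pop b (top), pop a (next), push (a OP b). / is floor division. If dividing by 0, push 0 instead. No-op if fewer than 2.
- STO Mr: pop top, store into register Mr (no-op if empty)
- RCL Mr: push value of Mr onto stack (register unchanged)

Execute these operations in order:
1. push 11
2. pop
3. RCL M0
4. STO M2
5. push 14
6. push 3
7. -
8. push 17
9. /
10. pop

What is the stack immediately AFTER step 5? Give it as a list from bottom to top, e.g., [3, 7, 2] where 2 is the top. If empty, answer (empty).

After op 1 (push 11): stack=[11] mem=[0,0,0,0]
After op 2 (pop): stack=[empty] mem=[0,0,0,0]
After op 3 (RCL M0): stack=[0] mem=[0,0,0,0]
After op 4 (STO M2): stack=[empty] mem=[0,0,0,0]
After op 5 (push 14): stack=[14] mem=[0,0,0,0]

[14]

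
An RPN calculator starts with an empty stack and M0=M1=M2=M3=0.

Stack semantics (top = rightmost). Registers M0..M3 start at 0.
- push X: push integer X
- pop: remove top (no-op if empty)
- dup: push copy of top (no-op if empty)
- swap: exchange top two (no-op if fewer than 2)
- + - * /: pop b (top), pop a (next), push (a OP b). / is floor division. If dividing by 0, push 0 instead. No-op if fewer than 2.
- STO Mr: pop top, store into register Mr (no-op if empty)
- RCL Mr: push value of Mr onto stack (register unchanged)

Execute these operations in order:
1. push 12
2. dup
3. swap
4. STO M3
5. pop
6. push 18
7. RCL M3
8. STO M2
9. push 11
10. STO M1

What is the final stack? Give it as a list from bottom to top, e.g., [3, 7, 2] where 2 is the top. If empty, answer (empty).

After op 1 (push 12): stack=[12] mem=[0,0,0,0]
After op 2 (dup): stack=[12,12] mem=[0,0,0,0]
After op 3 (swap): stack=[12,12] mem=[0,0,0,0]
After op 4 (STO M3): stack=[12] mem=[0,0,0,12]
After op 5 (pop): stack=[empty] mem=[0,0,0,12]
After op 6 (push 18): stack=[18] mem=[0,0,0,12]
After op 7 (RCL M3): stack=[18,12] mem=[0,0,0,12]
After op 8 (STO M2): stack=[18] mem=[0,0,12,12]
After op 9 (push 11): stack=[18,11] mem=[0,0,12,12]
After op 10 (STO M1): stack=[18] mem=[0,11,12,12]

Answer: [18]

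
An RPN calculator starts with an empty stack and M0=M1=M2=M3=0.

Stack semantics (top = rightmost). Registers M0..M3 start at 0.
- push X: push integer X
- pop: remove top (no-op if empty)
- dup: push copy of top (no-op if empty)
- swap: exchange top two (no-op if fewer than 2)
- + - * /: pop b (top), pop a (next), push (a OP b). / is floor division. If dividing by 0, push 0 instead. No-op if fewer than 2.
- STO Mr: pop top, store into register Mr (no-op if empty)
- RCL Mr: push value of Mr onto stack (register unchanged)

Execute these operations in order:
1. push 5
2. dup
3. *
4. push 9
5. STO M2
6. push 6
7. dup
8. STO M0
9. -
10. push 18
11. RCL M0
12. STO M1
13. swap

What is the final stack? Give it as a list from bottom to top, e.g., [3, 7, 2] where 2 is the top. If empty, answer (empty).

After op 1 (push 5): stack=[5] mem=[0,0,0,0]
After op 2 (dup): stack=[5,5] mem=[0,0,0,0]
After op 3 (*): stack=[25] mem=[0,0,0,0]
After op 4 (push 9): stack=[25,9] mem=[0,0,0,0]
After op 5 (STO M2): stack=[25] mem=[0,0,9,0]
After op 6 (push 6): stack=[25,6] mem=[0,0,9,0]
After op 7 (dup): stack=[25,6,6] mem=[0,0,9,0]
After op 8 (STO M0): stack=[25,6] mem=[6,0,9,0]
After op 9 (-): stack=[19] mem=[6,0,9,0]
After op 10 (push 18): stack=[19,18] mem=[6,0,9,0]
After op 11 (RCL M0): stack=[19,18,6] mem=[6,0,9,0]
After op 12 (STO M1): stack=[19,18] mem=[6,6,9,0]
After op 13 (swap): stack=[18,19] mem=[6,6,9,0]

Answer: [18, 19]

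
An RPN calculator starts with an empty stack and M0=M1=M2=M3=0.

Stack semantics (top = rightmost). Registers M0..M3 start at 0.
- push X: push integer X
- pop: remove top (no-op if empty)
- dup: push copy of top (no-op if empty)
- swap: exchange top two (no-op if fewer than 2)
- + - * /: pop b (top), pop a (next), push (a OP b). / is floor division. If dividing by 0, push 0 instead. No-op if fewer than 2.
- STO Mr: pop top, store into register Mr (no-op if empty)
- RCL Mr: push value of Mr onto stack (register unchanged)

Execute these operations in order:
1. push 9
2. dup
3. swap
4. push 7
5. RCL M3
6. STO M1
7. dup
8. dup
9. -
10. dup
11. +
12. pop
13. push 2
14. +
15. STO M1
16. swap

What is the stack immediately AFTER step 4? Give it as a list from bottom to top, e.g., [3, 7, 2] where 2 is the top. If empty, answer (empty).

After op 1 (push 9): stack=[9] mem=[0,0,0,0]
After op 2 (dup): stack=[9,9] mem=[0,0,0,0]
After op 3 (swap): stack=[9,9] mem=[0,0,0,0]
After op 4 (push 7): stack=[9,9,7] mem=[0,0,0,0]

[9, 9, 7]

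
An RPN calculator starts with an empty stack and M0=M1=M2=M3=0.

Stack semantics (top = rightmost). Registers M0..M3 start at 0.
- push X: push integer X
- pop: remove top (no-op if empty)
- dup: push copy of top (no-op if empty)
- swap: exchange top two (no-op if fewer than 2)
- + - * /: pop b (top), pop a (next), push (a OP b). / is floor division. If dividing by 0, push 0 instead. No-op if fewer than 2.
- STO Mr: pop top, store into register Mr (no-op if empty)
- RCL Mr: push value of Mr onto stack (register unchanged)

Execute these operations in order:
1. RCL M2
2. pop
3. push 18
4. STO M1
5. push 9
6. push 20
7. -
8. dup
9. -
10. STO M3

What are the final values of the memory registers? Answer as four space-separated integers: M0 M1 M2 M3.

After op 1 (RCL M2): stack=[0] mem=[0,0,0,0]
After op 2 (pop): stack=[empty] mem=[0,0,0,0]
After op 3 (push 18): stack=[18] mem=[0,0,0,0]
After op 4 (STO M1): stack=[empty] mem=[0,18,0,0]
After op 5 (push 9): stack=[9] mem=[0,18,0,0]
After op 6 (push 20): stack=[9,20] mem=[0,18,0,0]
After op 7 (-): stack=[-11] mem=[0,18,0,0]
After op 8 (dup): stack=[-11,-11] mem=[0,18,0,0]
After op 9 (-): stack=[0] mem=[0,18,0,0]
After op 10 (STO M3): stack=[empty] mem=[0,18,0,0]

Answer: 0 18 0 0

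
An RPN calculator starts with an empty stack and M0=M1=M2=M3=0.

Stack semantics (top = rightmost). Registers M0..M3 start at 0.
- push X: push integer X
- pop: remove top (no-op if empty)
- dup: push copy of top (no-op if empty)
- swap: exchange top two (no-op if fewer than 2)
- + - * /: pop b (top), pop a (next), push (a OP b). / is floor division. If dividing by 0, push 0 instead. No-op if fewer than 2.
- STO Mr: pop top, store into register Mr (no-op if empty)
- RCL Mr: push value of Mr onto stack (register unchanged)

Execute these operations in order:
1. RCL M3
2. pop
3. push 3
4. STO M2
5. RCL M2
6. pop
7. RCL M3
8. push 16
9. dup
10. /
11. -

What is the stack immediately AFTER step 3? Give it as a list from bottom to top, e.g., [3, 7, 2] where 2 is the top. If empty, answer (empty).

After op 1 (RCL M3): stack=[0] mem=[0,0,0,0]
After op 2 (pop): stack=[empty] mem=[0,0,0,0]
After op 3 (push 3): stack=[3] mem=[0,0,0,0]

[3]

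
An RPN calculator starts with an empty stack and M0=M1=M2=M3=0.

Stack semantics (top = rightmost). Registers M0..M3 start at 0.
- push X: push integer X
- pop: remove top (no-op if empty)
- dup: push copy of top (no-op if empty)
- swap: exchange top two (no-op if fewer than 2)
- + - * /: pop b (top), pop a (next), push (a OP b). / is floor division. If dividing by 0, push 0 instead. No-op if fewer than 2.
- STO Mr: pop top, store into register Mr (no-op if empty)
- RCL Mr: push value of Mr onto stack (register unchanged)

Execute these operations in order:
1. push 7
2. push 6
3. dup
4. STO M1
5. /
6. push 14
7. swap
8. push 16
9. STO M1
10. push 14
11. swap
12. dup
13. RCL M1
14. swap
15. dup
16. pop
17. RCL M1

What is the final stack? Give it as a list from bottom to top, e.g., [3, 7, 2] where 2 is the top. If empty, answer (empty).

After op 1 (push 7): stack=[7] mem=[0,0,0,0]
After op 2 (push 6): stack=[7,6] mem=[0,0,0,0]
After op 3 (dup): stack=[7,6,6] mem=[0,0,0,0]
After op 4 (STO M1): stack=[7,6] mem=[0,6,0,0]
After op 5 (/): stack=[1] mem=[0,6,0,0]
After op 6 (push 14): stack=[1,14] mem=[0,6,0,0]
After op 7 (swap): stack=[14,1] mem=[0,6,0,0]
After op 8 (push 16): stack=[14,1,16] mem=[0,6,0,0]
After op 9 (STO M1): stack=[14,1] mem=[0,16,0,0]
After op 10 (push 14): stack=[14,1,14] mem=[0,16,0,0]
After op 11 (swap): stack=[14,14,1] mem=[0,16,0,0]
After op 12 (dup): stack=[14,14,1,1] mem=[0,16,0,0]
After op 13 (RCL M1): stack=[14,14,1,1,16] mem=[0,16,0,0]
After op 14 (swap): stack=[14,14,1,16,1] mem=[0,16,0,0]
After op 15 (dup): stack=[14,14,1,16,1,1] mem=[0,16,0,0]
After op 16 (pop): stack=[14,14,1,16,1] mem=[0,16,0,0]
After op 17 (RCL M1): stack=[14,14,1,16,1,16] mem=[0,16,0,0]

Answer: [14, 14, 1, 16, 1, 16]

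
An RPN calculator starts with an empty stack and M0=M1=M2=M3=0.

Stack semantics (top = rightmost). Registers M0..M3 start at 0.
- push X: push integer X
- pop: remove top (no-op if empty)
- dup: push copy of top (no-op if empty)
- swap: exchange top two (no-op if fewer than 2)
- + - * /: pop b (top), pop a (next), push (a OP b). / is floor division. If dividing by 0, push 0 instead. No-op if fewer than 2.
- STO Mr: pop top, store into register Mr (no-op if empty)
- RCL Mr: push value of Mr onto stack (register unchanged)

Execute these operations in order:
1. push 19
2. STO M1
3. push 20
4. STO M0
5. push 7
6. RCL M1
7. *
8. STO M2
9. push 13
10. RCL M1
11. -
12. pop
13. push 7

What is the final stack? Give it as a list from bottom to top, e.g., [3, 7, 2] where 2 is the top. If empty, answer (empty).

Answer: [7]

Derivation:
After op 1 (push 19): stack=[19] mem=[0,0,0,0]
After op 2 (STO M1): stack=[empty] mem=[0,19,0,0]
After op 3 (push 20): stack=[20] mem=[0,19,0,0]
After op 4 (STO M0): stack=[empty] mem=[20,19,0,0]
After op 5 (push 7): stack=[7] mem=[20,19,0,0]
After op 6 (RCL M1): stack=[7,19] mem=[20,19,0,0]
After op 7 (*): stack=[133] mem=[20,19,0,0]
After op 8 (STO M2): stack=[empty] mem=[20,19,133,0]
After op 9 (push 13): stack=[13] mem=[20,19,133,0]
After op 10 (RCL M1): stack=[13,19] mem=[20,19,133,0]
After op 11 (-): stack=[-6] mem=[20,19,133,0]
After op 12 (pop): stack=[empty] mem=[20,19,133,0]
After op 13 (push 7): stack=[7] mem=[20,19,133,0]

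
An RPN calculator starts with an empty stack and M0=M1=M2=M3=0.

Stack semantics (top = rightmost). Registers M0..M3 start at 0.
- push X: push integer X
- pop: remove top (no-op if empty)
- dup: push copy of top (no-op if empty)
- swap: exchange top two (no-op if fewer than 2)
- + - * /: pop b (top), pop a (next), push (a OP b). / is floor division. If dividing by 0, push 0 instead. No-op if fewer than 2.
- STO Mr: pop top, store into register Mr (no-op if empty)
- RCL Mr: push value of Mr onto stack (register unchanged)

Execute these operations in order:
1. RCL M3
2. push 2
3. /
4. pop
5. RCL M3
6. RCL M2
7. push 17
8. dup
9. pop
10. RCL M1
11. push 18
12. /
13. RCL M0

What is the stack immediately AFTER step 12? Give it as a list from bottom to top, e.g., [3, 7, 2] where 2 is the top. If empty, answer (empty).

After op 1 (RCL M3): stack=[0] mem=[0,0,0,0]
After op 2 (push 2): stack=[0,2] mem=[0,0,0,0]
After op 3 (/): stack=[0] mem=[0,0,0,0]
After op 4 (pop): stack=[empty] mem=[0,0,0,0]
After op 5 (RCL M3): stack=[0] mem=[0,0,0,0]
After op 6 (RCL M2): stack=[0,0] mem=[0,0,0,0]
After op 7 (push 17): stack=[0,0,17] mem=[0,0,0,0]
After op 8 (dup): stack=[0,0,17,17] mem=[0,0,0,0]
After op 9 (pop): stack=[0,0,17] mem=[0,0,0,0]
After op 10 (RCL M1): stack=[0,0,17,0] mem=[0,0,0,0]
After op 11 (push 18): stack=[0,0,17,0,18] mem=[0,0,0,0]
After op 12 (/): stack=[0,0,17,0] mem=[0,0,0,0]

[0, 0, 17, 0]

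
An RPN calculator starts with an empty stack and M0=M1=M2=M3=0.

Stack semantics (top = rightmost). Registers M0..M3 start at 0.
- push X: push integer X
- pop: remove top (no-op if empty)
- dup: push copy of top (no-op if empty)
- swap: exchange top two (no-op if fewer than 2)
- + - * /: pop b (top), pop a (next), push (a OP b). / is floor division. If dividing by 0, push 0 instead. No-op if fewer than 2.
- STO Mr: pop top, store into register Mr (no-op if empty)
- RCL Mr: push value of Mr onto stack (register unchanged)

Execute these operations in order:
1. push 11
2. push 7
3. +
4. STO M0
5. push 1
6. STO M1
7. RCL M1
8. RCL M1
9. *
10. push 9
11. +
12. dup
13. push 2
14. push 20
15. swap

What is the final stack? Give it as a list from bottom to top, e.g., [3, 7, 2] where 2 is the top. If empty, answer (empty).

Answer: [10, 10, 20, 2]

Derivation:
After op 1 (push 11): stack=[11] mem=[0,0,0,0]
After op 2 (push 7): stack=[11,7] mem=[0,0,0,0]
After op 3 (+): stack=[18] mem=[0,0,0,0]
After op 4 (STO M0): stack=[empty] mem=[18,0,0,0]
After op 5 (push 1): stack=[1] mem=[18,0,0,0]
After op 6 (STO M1): stack=[empty] mem=[18,1,0,0]
After op 7 (RCL M1): stack=[1] mem=[18,1,0,0]
After op 8 (RCL M1): stack=[1,1] mem=[18,1,0,0]
After op 9 (*): stack=[1] mem=[18,1,0,0]
After op 10 (push 9): stack=[1,9] mem=[18,1,0,0]
After op 11 (+): stack=[10] mem=[18,1,0,0]
After op 12 (dup): stack=[10,10] mem=[18,1,0,0]
After op 13 (push 2): stack=[10,10,2] mem=[18,1,0,0]
After op 14 (push 20): stack=[10,10,2,20] mem=[18,1,0,0]
After op 15 (swap): stack=[10,10,20,2] mem=[18,1,0,0]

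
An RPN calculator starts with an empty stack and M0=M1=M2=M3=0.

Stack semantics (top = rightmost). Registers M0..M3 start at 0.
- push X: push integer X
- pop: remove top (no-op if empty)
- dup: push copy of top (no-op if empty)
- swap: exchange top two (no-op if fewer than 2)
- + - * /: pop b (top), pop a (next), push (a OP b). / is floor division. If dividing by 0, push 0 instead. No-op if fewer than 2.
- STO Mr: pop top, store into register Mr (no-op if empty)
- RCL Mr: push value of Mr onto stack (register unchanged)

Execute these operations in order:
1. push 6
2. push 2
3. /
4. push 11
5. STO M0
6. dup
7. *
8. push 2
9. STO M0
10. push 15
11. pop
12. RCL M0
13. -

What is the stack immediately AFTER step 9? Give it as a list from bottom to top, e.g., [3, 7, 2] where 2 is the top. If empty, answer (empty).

After op 1 (push 6): stack=[6] mem=[0,0,0,0]
After op 2 (push 2): stack=[6,2] mem=[0,0,0,0]
After op 3 (/): stack=[3] mem=[0,0,0,0]
After op 4 (push 11): stack=[3,11] mem=[0,0,0,0]
After op 5 (STO M0): stack=[3] mem=[11,0,0,0]
After op 6 (dup): stack=[3,3] mem=[11,0,0,0]
After op 7 (*): stack=[9] mem=[11,0,0,0]
After op 8 (push 2): stack=[9,2] mem=[11,0,0,0]
After op 9 (STO M0): stack=[9] mem=[2,0,0,0]

[9]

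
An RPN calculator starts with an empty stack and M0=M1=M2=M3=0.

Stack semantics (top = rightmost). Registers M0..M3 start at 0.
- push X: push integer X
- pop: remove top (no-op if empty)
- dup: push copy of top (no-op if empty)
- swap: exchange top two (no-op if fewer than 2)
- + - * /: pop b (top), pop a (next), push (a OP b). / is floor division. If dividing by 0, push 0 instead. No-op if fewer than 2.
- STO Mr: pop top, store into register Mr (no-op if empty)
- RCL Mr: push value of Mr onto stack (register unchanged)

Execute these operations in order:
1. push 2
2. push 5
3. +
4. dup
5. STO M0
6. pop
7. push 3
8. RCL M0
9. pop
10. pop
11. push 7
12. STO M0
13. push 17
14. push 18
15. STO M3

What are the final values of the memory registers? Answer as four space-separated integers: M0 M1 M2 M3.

Answer: 7 0 0 18

Derivation:
After op 1 (push 2): stack=[2] mem=[0,0,0,0]
After op 2 (push 5): stack=[2,5] mem=[0,0,0,0]
After op 3 (+): stack=[7] mem=[0,0,0,0]
After op 4 (dup): stack=[7,7] mem=[0,0,0,0]
After op 5 (STO M0): stack=[7] mem=[7,0,0,0]
After op 6 (pop): stack=[empty] mem=[7,0,0,0]
After op 7 (push 3): stack=[3] mem=[7,0,0,0]
After op 8 (RCL M0): stack=[3,7] mem=[7,0,0,0]
After op 9 (pop): stack=[3] mem=[7,0,0,0]
After op 10 (pop): stack=[empty] mem=[7,0,0,0]
After op 11 (push 7): stack=[7] mem=[7,0,0,0]
After op 12 (STO M0): stack=[empty] mem=[7,0,0,0]
After op 13 (push 17): stack=[17] mem=[7,0,0,0]
After op 14 (push 18): stack=[17,18] mem=[7,0,0,0]
After op 15 (STO M3): stack=[17] mem=[7,0,0,18]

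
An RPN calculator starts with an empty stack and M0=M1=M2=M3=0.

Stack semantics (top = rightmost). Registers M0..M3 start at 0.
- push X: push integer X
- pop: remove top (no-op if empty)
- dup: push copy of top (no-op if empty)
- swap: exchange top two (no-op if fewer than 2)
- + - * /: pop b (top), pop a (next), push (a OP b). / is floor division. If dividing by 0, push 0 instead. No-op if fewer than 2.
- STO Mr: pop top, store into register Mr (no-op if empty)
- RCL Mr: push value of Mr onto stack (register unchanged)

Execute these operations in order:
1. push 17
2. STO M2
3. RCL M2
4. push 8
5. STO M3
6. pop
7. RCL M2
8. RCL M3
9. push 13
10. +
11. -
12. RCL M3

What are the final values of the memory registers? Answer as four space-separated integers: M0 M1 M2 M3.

Answer: 0 0 17 8

Derivation:
After op 1 (push 17): stack=[17] mem=[0,0,0,0]
After op 2 (STO M2): stack=[empty] mem=[0,0,17,0]
After op 3 (RCL M2): stack=[17] mem=[0,0,17,0]
After op 4 (push 8): stack=[17,8] mem=[0,0,17,0]
After op 5 (STO M3): stack=[17] mem=[0,0,17,8]
After op 6 (pop): stack=[empty] mem=[0,0,17,8]
After op 7 (RCL M2): stack=[17] mem=[0,0,17,8]
After op 8 (RCL M3): stack=[17,8] mem=[0,0,17,8]
After op 9 (push 13): stack=[17,8,13] mem=[0,0,17,8]
After op 10 (+): stack=[17,21] mem=[0,0,17,8]
After op 11 (-): stack=[-4] mem=[0,0,17,8]
After op 12 (RCL M3): stack=[-4,8] mem=[0,0,17,8]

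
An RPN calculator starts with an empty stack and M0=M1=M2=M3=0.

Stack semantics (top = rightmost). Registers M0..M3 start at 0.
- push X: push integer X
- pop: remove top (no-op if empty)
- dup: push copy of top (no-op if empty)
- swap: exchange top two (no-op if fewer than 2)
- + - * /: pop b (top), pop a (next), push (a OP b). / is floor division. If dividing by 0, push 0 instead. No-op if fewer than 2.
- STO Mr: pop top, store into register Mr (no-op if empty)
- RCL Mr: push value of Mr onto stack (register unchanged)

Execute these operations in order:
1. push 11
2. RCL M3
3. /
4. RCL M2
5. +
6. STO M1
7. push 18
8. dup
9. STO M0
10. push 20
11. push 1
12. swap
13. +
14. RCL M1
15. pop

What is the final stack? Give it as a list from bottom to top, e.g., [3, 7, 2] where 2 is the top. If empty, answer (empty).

Answer: [18, 21]

Derivation:
After op 1 (push 11): stack=[11] mem=[0,0,0,0]
After op 2 (RCL M3): stack=[11,0] mem=[0,0,0,0]
After op 3 (/): stack=[0] mem=[0,0,0,0]
After op 4 (RCL M2): stack=[0,0] mem=[0,0,0,0]
After op 5 (+): stack=[0] mem=[0,0,0,0]
After op 6 (STO M1): stack=[empty] mem=[0,0,0,0]
After op 7 (push 18): stack=[18] mem=[0,0,0,0]
After op 8 (dup): stack=[18,18] mem=[0,0,0,0]
After op 9 (STO M0): stack=[18] mem=[18,0,0,0]
After op 10 (push 20): stack=[18,20] mem=[18,0,0,0]
After op 11 (push 1): stack=[18,20,1] mem=[18,0,0,0]
After op 12 (swap): stack=[18,1,20] mem=[18,0,0,0]
After op 13 (+): stack=[18,21] mem=[18,0,0,0]
After op 14 (RCL M1): stack=[18,21,0] mem=[18,0,0,0]
After op 15 (pop): stack=[18,21] mem=[18,0,0,0]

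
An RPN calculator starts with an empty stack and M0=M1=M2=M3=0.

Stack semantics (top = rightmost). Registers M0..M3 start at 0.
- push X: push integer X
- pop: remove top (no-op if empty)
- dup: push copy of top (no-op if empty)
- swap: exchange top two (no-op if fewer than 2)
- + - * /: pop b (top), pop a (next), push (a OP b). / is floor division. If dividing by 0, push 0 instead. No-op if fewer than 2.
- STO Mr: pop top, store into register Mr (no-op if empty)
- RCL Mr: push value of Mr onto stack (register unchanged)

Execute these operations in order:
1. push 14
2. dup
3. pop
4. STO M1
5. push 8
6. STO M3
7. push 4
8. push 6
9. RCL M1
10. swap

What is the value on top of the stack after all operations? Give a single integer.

Answer: 6

Derivation:
After op 1 (push 14): stack=[14] mem=[0,0,0,0]
After op 2 (dup): stack=[14,14] mem=[0,0,0,0]
After op 3 (pop): stack=[14] mem=[0,0,0,0]
After op 4 (STO M1): stack=[empty] mem=[0,14,0,0]
After op 5 (push 8): stack=[8] mem=[0,14,0,0]
After op 6 (STO M3): stack=[empty] mem=[0,14,0,8]
After op 7 (push 4): stack=[4] mem=[0,14,0,8]
After op 8 (push 6): stack=[4,6] mem=[0,14,0,8]
After op 9 (RCL M1): stack=[4,6,14] mem=[0,14,0,8]
After op 10 (swap): stack=[4,14,6] mem=[0,14,0,8]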